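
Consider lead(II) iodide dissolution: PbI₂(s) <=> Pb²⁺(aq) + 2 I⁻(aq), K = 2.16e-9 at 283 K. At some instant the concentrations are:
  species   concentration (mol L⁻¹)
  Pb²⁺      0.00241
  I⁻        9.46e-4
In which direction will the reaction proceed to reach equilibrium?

neither direction; the system is at equilibrium

(PbI₂ is a pure solid — omitted from Q.)
Q = [Pb²⁺]·[I⁻]² = (0.00241)·(9.46e-4)² = 2.16e-9
Q = 2.16e-9 = K, so the system is already at equilibrium.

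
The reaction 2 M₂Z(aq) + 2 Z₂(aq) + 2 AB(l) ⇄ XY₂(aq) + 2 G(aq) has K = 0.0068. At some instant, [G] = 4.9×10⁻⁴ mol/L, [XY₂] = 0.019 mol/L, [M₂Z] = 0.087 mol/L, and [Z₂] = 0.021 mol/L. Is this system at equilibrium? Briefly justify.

(AB is a pure liquid — omitted from Q.)
Q = [XY₂]·[G]² / ([M₂Z]²·[Z₂]²) = (0.019)·(4.9×10⁻⁴)² / ((0.087)²·(0.021)²) = 0.0014
Q = 0.0014 < K = 0.0068: net forward reaction.

no; Q < K, reaction proceeds forward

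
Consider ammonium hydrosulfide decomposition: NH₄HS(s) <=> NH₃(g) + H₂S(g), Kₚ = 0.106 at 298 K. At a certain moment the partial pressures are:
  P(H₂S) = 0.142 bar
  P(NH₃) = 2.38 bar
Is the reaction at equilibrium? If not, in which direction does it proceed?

(NH₄HS is a pure solid — omitted from Qₚ.)
Qₚ = P(NH₃)·P(H₂S) = (2.38)·(0.142) = 0.338
Qₚ = 0.338 > Kₚ = 0.106, so the reverse reaction proceeds.

to the left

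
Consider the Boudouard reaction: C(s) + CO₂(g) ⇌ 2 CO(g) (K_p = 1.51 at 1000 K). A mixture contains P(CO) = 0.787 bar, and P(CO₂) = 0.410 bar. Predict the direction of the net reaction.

no net change (already at equilibrium)

(C is a pure solid — omitted from Q_p.)
Q_p = P(CO)² / P(CO₂) = (0.787)² / (0.410) = 1.51
Q_p = 1.51 = K_p, so the system is already at equilibrium.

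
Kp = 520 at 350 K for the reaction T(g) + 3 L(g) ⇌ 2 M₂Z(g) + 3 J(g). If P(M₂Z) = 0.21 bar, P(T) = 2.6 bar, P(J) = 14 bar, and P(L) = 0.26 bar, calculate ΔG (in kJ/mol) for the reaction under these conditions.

ΔG = 4.74 kJ/mol

Qp = P(M₂Z)²·P(J)³ / (P(T)·P(L)³) = (0.21)²·(14)³ / ((2.6)·(0.26)³) = 2650
ΔG = RT ln(Qp/Kp) = (8.314 J mol⁻¹ K⁻¹)(350 K) × ln(2650/520)
   = (2.910 kJ/mol)(1.628) = 4.74 kJ/mol
ΔG > 0, so the forward reaction is non-spontaneous (proceeds in reverse).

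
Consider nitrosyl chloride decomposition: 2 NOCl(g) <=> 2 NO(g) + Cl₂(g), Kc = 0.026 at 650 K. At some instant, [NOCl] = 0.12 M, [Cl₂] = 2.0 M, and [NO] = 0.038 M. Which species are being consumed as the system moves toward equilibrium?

NO, Cl₂ (products)

Qc = [NO]²·[Cl₂] / [NOCl]² = (0.038)²·(2.0) / (0.12)² = 0.20
Qc = 0.20 > Kc = 0.026: net reverse reaction.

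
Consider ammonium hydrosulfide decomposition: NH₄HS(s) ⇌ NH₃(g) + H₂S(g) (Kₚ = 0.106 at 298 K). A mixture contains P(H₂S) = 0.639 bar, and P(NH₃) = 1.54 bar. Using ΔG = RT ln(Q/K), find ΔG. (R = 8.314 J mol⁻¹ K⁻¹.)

(NH₄HS is a pure solid — omitted from Qₚ.)
Qₚ = P(NH₃)·P(H₂S) = (1.54)·(0.639) = 0.984
ΔG = RT ln(Qₚ/Kₚ) = (8.314 J mol⁻¹ K⁻¹)(298 K) × ln(0.984/0.106)
   = (2.478 kJ/mol)(2.228) = 5.52 kJ/mol
ΔG > 0, so the forward reaction is non-spontaneous (proceeds in reverse).

ΔG = 5.52 kJ/mol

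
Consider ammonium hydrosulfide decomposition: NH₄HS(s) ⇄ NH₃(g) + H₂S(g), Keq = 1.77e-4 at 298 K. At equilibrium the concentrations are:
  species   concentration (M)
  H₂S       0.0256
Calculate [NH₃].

(NH₄HS is a pure solid — omitted from Keq.)
At equilibrium, Keq = [NH₃]·[H₂S] = 1.77e-4.
([NH₃])·(0.0256) = 1.77e-4
[NH₃] = 0.00691 M

[NH₃] = 0.00691 M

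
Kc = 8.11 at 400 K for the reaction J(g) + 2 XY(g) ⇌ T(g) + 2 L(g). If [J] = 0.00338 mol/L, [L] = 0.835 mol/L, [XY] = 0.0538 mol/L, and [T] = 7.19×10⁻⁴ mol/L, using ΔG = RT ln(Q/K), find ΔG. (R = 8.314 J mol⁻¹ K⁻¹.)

Qc = [T]·[L]² / ([J]·[XY]²) = (7.19×10⁻⁴)·(0.835)² / ((0.00338)·(0.0538)²) = 51.2
ΔG = RT ln(Qc/Kc) = (8.314 J mol⁻¹ K⁻¹)(400 K) × ln(51.2/8.11)
   = (3.326 kJ/mol)(1.843) = 6.13 kJ/mol
ΔG > 0, so the forward reaction is non-spontaneous (proceeds in reverse).

ΔG = 6.13 kJ/mol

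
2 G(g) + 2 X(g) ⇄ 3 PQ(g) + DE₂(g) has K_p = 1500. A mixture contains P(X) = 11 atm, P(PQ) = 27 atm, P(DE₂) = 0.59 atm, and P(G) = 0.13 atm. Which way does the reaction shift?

reverse (toward reactants)

Q_p = P(PQ)³·P(DE₂) / (P(G)²·P(X)²) = (27)³·(0.59) / ((0.13)²·(11)²) = 5700
Q_p = 5700 > K_p = 1500, so the reverse reaction proceeds.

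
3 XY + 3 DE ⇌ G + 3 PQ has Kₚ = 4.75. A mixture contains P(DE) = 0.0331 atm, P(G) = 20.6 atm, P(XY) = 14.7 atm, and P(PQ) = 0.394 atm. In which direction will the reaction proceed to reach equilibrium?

Qₚ = P(G)·P(PQ)³ / (P(XY)³·P(DE)³) = (20.6)·(0.394)³ / ((14.7)³·(0.0331)³) = 10.9
Qₚ = 10.9 > Kₚ = 4.75, so the reverse reaction proceeds.

toward reactants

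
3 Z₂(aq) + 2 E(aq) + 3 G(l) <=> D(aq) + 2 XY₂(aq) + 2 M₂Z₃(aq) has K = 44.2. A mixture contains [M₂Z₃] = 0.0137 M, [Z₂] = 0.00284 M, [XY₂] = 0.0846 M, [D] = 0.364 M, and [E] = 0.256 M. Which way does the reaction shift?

(G is a pure liquid — omitted from Q.)
Q = [D]·[XY₂]²·[M₂Z₃]² / ([Z₂]³·[E]²) = (0.364)·(0.0846)²·(0.0137)² / ((0.00284)³·(0.256)²) = 326
Q = 326 > K = 44.2, so the reverse reaction proceeds.

to the left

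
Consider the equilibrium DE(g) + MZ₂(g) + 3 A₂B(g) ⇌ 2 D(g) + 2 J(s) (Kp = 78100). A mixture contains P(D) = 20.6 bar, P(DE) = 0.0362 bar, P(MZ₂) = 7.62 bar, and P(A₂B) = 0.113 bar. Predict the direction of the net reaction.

in the reverse direction

(J is a pure solid — omitted from Qp.)
Qp = P(D)² / (P(DE)·P(MZ₂)·P(A₂B)³) = (20.6)² / ((0.0362)·(7.62)·(0.113)³) = 1.07×10⁶
Qp = 1.07×10⁶ > Kp = 78100, so the reverse reaction proceeds.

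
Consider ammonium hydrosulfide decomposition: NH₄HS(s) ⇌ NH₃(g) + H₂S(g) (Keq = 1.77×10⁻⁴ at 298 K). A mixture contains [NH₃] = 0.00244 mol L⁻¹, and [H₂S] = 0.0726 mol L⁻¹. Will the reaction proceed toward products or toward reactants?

(NH₄HS is a pure solid — omitted from Q.)
Q = [NH₃]·[H₂S] = (0.00244)·(0.0726) = 1.77×10⁻⁴
Q = 1.77×10⁻⁴ = Keq, so the system is already at equilibrium.

no net change (already at equilibrium)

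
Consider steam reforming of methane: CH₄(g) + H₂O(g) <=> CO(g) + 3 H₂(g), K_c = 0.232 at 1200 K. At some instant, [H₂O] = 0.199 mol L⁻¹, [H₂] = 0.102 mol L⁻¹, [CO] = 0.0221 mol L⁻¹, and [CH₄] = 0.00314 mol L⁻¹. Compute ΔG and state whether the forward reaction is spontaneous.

Q_c = [CO]·[H₂]³ / ([CH₄]·[H₂O]) = (0.0221)·(0.102)³ / ((0.00314)·(0.199)) = 0.0375
ΔG = RT ln(Q_c/K_c) = (8.314 J mol⁻¹ K⁻¹)(1200 K) × ln(0.0375/0.232)
   = (9.977 kJ/mol)(-1.822) = -18.2 kJ/mol
ΔG < 0, so the forward reaction is spontaneous (proceeds forward).

ΔG = -18.2 kJ/mol; the forward reaction is spontaneous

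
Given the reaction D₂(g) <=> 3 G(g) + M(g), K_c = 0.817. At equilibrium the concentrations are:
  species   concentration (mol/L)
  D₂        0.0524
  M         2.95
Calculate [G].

At equilibrium, K_c = [G]³·[M] / [D₂] = 0.817.
([G])³·(2.95) / (0.0524) = 0.817
[G]³ = 0.0145 ⇒ [G] = 0.244 mol/L

[G] = 0.244 mol/L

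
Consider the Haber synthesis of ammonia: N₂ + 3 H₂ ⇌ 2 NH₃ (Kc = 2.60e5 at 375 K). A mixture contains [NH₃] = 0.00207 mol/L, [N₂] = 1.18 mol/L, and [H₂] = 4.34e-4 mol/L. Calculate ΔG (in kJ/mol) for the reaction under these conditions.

ΔG = -5.51 kJ/mol

Qc = [NH₃]² / ([N₂]·[H₂]³) = (0.00207)² / ((1.18)·(4.34e-4)³) = 44400
ΔG = RT ln(Qc/Kc) = (8.314 J mol⁻¹ K⁻¹)(375 K) × ln(44400/2.60e5)
   = (3.118 kJ/mol)(-1.767) = -5.51 kJ/mol
ΔG < 0, so the forward reaction is spontaneous (proceeds forward).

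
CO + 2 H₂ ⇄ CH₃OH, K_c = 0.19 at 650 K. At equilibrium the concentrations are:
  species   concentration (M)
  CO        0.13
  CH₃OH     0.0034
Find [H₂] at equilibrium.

At equilibrium, K_c = [CH₃OH] / ([CO]·[H₂]²) = 0.19.
(0.0034) / ((0.13)·([H₂])²) = 0.19
[H₂]² = 0.138 ⇒ [H₂] = 0.37 M

[H₂] = 0.37 M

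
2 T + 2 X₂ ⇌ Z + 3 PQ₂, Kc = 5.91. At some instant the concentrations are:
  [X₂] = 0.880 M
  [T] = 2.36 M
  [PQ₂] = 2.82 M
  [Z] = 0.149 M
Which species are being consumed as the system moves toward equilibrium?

Qc = [Z]·[PQ₂]³ / ([T]²·[X₂]²) = (0.149)·(2.82)³ / ((2.36)²·(0.880)²) = 0.775
Qc = 0.775 < Kc = 5.91: net forward reaction.

T, X₂ (reactants)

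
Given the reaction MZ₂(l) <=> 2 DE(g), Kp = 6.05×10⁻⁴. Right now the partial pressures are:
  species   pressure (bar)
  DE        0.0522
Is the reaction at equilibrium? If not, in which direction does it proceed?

reverse (toward reactants)

(MZ₂ is a pure liquid — omitted from Qp.)
Qp = P(DE)² = (0.0522)² = 0.00272
Qp = 0.00272 > Kp = 6.05×10⁻⁴, so the reverse reaction proceeds.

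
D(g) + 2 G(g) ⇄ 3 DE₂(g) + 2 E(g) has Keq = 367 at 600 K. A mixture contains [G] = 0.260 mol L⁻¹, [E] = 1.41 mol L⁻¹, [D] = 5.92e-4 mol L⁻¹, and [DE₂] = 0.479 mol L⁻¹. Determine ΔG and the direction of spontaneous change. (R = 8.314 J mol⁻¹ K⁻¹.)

ΔG = 13.5 kJ/mol; the forward reaction is non-spontaneous

Q = [DE₂]³·[E]² / ([D]·[G]²) = (0.479)³·(1.41)² / ((5.92e-4)·(0.260)²) = 5460
ΔG = RT ln(Q/Keq) = (8.314 J mol⁻¹ K⁻¹)(600 K) × ln(5460/367)
   = (4.988 kJ/mol)(2.700) = 13.5 kJ/mol
ΔG > 0, so the forward reaction is non-spontaneous (proceeds in reverse).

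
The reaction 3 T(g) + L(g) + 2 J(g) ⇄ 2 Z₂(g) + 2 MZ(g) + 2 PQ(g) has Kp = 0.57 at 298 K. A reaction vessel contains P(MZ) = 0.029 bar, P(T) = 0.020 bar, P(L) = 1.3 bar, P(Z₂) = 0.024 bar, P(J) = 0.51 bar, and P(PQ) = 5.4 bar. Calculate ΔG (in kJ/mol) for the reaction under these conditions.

Qp = P(Z₂)²·P(MZ)²·P(PQ)² / (P(T)³·P(L)·P(J)²) = (0.024)²·(0.029)²·(5.4)² / ((0.020)³·(1.3)·(0.51)²) = 5.22
ΔG = RT ln(Qp/Kp) = (8.314 J mol⁻¹ K⁻¹)(298 K) × ln(5.22/0.57)
   = (2.478 kJ/mol)(2.215) = 5.49 kJ/mol
ΔG > 0, so the forward reaction is non-spontaneous (proceeds in reverse).

ΔG = 5.49 kJ/mol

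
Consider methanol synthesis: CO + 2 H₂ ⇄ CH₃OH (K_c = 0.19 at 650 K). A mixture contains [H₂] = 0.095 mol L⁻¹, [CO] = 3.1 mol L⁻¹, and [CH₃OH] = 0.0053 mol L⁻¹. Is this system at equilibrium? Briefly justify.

yes, at equilibrium

Q_c = [CH₃OH] / ([CO]·[H₂]²) = (0.0053) / ((3.1)·(0.095)²) = 0.19
Q_c = 0.19 = K_c; the system is at equilibrium.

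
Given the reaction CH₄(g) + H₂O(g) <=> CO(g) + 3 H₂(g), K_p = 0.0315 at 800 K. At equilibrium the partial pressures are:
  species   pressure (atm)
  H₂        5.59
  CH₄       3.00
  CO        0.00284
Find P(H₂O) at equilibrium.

P(H₂O) = 5.25 atm

At equilibrium, K_p = P(CO)·P(H₂)³ / (P(CH₄)·P(H₂O)) = 0.0315.
(0.00284)·(5.59)³ / ((3.00)·(P(H₂O))) = 0.0315
P(H₂O) = 5.25 atm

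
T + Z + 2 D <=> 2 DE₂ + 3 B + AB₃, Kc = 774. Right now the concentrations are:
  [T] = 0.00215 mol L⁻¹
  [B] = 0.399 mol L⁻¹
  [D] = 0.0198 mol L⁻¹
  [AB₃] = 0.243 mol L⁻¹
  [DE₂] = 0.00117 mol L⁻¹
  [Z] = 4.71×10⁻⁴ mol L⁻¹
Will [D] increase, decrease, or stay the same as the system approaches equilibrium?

Qc = [DE₂]²·[B]³·[AB₃] / ([T]·[Z]·[D]²) = (0.00117)²·(0.399)³·(0.243) / ((0.00215)·(4.71×10⁻⁴)·(0.0198)²) = 53.2
Qc = 53.2 < Kc = 774: net forward reaction.
D is a reactant, so it decreases.

decrease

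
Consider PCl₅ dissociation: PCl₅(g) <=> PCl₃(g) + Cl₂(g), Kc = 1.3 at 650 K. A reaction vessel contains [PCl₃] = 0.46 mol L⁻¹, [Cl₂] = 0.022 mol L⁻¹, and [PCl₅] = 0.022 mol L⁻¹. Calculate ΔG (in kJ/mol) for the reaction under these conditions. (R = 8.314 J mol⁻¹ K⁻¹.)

Qc = [PCl₃]·[Cl₂] / [PCl₅] = (0.46)·(0.022) / (0.022) = 0.460
ΔG = RT ln(Qc/Kc) = (8.314 J mol⁻¹ K⁻¹)(650 K) × ln(0.460/1.3)
   = (5.404 kJ/mol)(-1.039) = -5.61 kJ/mol
ΔG < 0, so the forward reaction is spontaneous (proceeds forward).

ΔG = -5.61 kJ/mol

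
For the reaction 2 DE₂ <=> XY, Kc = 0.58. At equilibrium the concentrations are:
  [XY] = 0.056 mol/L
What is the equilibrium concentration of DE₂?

[DE₂] = 0.31 mol/L

At equilibrium, Kc = [XY] / [DE₂]² = 0.58.
(0.056) / ([DE₂])² = 0.58
[DE₂]² = 0.0966 ⇒ [DE₂] = 0.31 mol/L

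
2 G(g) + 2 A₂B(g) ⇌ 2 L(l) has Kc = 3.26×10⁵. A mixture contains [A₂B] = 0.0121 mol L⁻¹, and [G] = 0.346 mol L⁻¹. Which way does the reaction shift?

in the forward direction

(L is a pure liquid — omitted from Qc.)
Qc = 1 / ([G]²·[A₂B]²) = 1 / ((0.346)²·(0.0121)²) = 57100
Qc = 57100 < Kc = 3.26×10⁵, so the forward reaction proceeds.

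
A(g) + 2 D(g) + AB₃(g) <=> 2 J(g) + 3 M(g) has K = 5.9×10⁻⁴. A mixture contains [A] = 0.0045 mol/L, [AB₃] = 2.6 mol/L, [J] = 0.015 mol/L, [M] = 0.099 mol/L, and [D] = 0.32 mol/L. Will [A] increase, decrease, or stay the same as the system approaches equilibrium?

Q = [J]²·[M]³ / ([A]·[D]²·[AB₃]) = (0.015)²·(0.099)³ / ((0.0045)·(0.32)²·(2.6)) = 1.8×10⁻⁴
Q = 1.8×10⁻⁴ < K = 5.9×10⁻⁴: net forward reaction.
A is a reactant, so it decreases.

decrease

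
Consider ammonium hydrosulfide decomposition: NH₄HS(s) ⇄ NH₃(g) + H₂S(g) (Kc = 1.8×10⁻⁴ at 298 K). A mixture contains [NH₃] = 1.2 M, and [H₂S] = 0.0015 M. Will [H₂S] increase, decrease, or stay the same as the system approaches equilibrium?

(NH₄HS is a pure solid — omitted from Qc.)
Qc = [NH₃]·[H₂S] = (1.2)·(0.0015) = 0.0018
Qc = 0.0018 > Kc = 1.8×10⁻⁴: net reverse reaction.
H₂S is a product, so it decreases.

decrease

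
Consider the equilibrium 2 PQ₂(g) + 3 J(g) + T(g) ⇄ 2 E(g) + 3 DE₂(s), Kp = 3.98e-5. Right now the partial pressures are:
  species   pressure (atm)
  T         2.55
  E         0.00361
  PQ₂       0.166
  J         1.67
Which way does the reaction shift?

no net change (already at equilibrium)

(DE₂ is a pure solid — omitted from Qp.)
Qp = P(E)² / (P(PQ₂)²·P(J)³·P(T)) = (0.00361)² / ((0.166)²·(1.67)³·(2.55)) = 3.98e-5
Qp = 3.98e-5 = Kp, so the system is already at equilibrium.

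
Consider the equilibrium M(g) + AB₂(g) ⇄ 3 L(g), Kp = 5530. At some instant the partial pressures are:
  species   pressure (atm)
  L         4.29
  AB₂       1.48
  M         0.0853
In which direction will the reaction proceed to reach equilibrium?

Qp = P(L)³ / (P(M)·P(AB₂)) = (4.29)³ / ((0.0853)·(1.48)) = 625
Qp = 625 < Kp = 5530, so the forward reaction proceeds.

to the right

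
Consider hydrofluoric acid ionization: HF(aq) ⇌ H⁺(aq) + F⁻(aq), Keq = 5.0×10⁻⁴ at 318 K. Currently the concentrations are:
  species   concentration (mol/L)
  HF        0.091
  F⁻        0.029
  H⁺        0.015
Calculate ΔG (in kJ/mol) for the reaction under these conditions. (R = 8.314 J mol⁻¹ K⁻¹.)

Q = [H⁺]·[F⁻] / [HF] = (0.015)·(0.029) / (0.091) = 0.00478
ΔG = RT ln(Q/Keq) = (8.314 J mol⁻¹ K⁻¹)(318 K) × ln(0.00478/5.0×10⁻⁴)
   = (2.644 kJ/mol)(2.258) = 5.97 kJ/mol
ΔG > 0, so the forward reaction is non-spontaneous (proceeds in reverse).

ΔG = 5.97 kJ/mol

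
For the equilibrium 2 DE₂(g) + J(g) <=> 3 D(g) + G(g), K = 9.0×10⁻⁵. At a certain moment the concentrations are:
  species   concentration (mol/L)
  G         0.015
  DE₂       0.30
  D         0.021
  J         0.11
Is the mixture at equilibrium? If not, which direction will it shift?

no; Q < K, reaction proceeds forward

Q = [D]³·[G] / ([DE₂]²·[J]) = (0.021)³·(0.015) / ((0.30)²·(0.11)) = 1.4×10⁻⁵
Q = 1.4×10⁻⁵ < K = 9.0×10⁻⁵: net forward reaction.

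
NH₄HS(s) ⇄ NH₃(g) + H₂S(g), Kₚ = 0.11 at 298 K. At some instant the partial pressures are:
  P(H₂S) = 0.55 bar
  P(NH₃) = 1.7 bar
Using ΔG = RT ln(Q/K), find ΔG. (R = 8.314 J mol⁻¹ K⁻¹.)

(NH₄HS is a pure solid — omitted from Qₚ.)
Qₚ = P(NH₃)·P(H₂S) = (1.7)·(0.55) = 0.935
ΔG = RT ln(Qₚ/Kₚ) = (8.314 J mol⁻¹ K⁻¹)(298 K) × ln(0.935/0.11)
   = (2.478 kJ/mol)(2.140) = 5.30 kJ/mol
ΔG > 0, so the forward reaction is non-spontaneous (proceeds in reverse).

ΔG = 5.30 kJ/mol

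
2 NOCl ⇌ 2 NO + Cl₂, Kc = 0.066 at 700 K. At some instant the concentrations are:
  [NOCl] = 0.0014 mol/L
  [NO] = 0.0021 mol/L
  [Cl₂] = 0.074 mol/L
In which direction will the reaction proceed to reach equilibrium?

reverse (toward reactants)

Qc = [NO]²·[Cl₂] / [NOCl]² = (0.0021)²·(0.074) / (0.0014)² = 0.17
Qc = 0.17 > Kc = 0.066, so the reverse reaction proceeds.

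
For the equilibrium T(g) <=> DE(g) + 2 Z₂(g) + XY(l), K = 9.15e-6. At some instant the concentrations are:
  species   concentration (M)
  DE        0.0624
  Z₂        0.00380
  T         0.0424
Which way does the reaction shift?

reverse (toward reactants)

(XY is a pure liquid — omitted from Q.)
Q = [DE]·[Z₂]² / [T] = (0.0624)·(0.00380)² / (0.0424) = 2.13e-5
Q = 2.13e-5 > K = 9.15e-6, so the reverse reaction proceeds.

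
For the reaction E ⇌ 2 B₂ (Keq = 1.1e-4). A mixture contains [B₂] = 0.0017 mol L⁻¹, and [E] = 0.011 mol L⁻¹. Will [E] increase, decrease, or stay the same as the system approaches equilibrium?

increase

Q = [B₂]² / [E] = (0.0017)² / (0.011) = 2.6e-4
Q = 2.6e-4 > Keq = 1.1e-4: net reverse reaction.
E is a reactant, so it increases.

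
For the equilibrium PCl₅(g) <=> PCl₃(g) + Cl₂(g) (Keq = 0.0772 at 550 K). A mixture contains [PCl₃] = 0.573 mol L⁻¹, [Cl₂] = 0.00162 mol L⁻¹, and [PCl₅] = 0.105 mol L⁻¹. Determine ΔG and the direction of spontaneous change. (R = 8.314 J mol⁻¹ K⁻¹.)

ΔG = -9.91 kJ/mol; the forward reaction is spontaneous

Q = [PCl₃]·[Cl₂] / [PCl₅] = (0.573)·(0.00162) / (0.105) = 0.00884
ΔG = RT ln(Q/Keq) = (8.314 J mol⁻¹ K⁻¹)(550 K) × ln(0.00884/0.0772)
   = (4.573 kJ/mol)(-2.167) = -9.91 kJ/mol
ΔG < 0, so the forward reaction is spontaneous (proceeds forward).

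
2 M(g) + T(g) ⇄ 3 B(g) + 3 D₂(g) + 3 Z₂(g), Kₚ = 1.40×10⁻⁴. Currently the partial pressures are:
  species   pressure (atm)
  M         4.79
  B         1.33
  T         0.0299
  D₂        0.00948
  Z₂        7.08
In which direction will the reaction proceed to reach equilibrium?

reverse (toward reactants)

Qₚ = P(B)³·P(D₂)³·P(Z₂)³ / (P(M)²·P(T)) = (1.33)³·(0.00948)³·(7.08)³ / ((4.79)²·(0.0299)) = 0.00104
Qₚ = 0.00104 > Kₚ = 1.40×10⁻⁴, so the reverse reaction proceeds.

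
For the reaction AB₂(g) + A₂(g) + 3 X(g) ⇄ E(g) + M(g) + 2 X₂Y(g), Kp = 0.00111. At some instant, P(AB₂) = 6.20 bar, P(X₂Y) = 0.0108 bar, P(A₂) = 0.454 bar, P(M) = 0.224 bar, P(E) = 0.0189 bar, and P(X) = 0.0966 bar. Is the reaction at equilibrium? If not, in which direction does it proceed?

Qp = P(E)·P(M)·P(X₂Y)² / (P(AB₂)·P(A₂)·P(X)³) = (0.0189)·(0.224)·(0.0108)² / ((6.20)·(0.454)·(0.0966)³) = 1.95×10⁻⁴
Qp = 1.95×10⁻⁴ < Kp = 0.00111, so the forward reaction proceeds.

toward products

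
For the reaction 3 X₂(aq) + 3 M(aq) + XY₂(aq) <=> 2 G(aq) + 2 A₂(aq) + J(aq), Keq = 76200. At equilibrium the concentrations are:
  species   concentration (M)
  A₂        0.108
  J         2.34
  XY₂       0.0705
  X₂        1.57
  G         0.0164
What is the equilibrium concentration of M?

[M] = 7.07×10⁻⁴ M

At equilibrium, Keq = [G]²·[A₂]²·[J] / ([X₂]³·[M]³·[XY₂]) = 76200.
(0.0164)²·(0.108)²·(2.34) / ((1.57)³·([M])³·(0.0705)) = 76200
[M]³ = 3.53×10⁻¹⁰ ⇒ [M] = 7.07×10⁻⁴ M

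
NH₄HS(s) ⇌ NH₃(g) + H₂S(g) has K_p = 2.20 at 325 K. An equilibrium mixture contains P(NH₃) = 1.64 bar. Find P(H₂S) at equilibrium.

(NH₄HS is a pure solid — omitted from K_p.)
At equilibrium, K_p = P(NH₃)·P(H₂S) = 2.20.
(1.64)·(P(H₂S)) = 2.20
P(H₂S) = 1.34 bar

P(H₂S) = 1.34 bar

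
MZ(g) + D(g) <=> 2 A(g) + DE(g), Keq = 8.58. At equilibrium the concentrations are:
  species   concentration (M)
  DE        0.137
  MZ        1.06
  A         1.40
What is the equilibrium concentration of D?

At equilibrium, Keq = [A]²·[DE] / ([MZ]·[D]) = 8.58.
(1.40)²·(0.137) / ((1.06)·([D])) = 8.58
[D] = 0.0295 M

[D] = 0.0295 M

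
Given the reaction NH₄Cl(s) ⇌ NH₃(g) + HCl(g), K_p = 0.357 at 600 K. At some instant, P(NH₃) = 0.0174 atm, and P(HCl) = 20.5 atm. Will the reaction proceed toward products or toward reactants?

(NH₄Cl is a pure solid — omitted from Q_p.)
Q_p = P(NH₃)·P(HCl) = (0.0174)·(20.5) = 0.357
Q_p = 0.357 = K_p, so the system is already at equilibrium.

at equilibrium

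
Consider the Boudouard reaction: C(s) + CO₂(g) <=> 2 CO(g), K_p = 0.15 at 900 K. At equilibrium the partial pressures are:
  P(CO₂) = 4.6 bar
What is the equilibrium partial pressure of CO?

(C is a pure solid — omitted from K_p.)
At equilibrium, K_p = P(CO)² / P(CO₂) = 0.15.
(P(CO))² / (4.6) = 0.15
P(CO)² = 0.690 ⇒ P(CO) = 0.83 bar

P(CO) = 0.83 bar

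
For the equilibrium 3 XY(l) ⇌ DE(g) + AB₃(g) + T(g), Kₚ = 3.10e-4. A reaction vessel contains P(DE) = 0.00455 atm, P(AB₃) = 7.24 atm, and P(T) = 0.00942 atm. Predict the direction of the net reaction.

at equilibrium

(XY is a pure liquid — omitted from Qₚ.)
Qₚ = P(DE)·P(AB₃)·P(T) = (0.00455)·(7.24)·(0.00942) = 3.10e-4
Qₚ = 3.10e-4 = Kₚ, so the system is already at equilibrium.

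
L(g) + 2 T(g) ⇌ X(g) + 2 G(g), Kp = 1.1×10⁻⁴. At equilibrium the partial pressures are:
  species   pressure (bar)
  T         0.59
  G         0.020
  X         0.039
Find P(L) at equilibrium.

P(L) = 0.41 bar

At equilibrium, Kp = P(X)·P(G)² / (P(L)·P(T)²) = 1.1×10⁻⁴.
(0.039)·(0.020)² / ((P(L))·(0.59)²) = 1.1×10⁻⁴
P(L) = 0.407 = 0.41 bar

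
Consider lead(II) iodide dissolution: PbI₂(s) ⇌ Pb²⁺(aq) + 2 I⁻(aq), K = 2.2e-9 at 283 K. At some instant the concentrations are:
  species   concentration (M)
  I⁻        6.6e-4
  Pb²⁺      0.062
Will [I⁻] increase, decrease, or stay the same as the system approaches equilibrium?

decrease

(PbI₂ is a pure solid — omitted from Q.)
Q = [Pb²⁺]·[I⁻]² = (0.062)·(6.6e-4)² = 2.7e-8
Q = 2.7e-8 > K = 2.2e-9: net reverse reaction.
I⁻ is a product, so it decreases.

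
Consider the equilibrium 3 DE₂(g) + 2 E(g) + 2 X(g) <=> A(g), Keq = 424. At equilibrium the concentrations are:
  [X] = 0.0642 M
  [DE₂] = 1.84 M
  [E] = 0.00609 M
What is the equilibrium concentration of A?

[A] = 4.04e-4 M

At equilibrium, Keq = [A] / ([DE₂]³·[E]²·[X]²) = 424.
([A]) / ((1.84)³·(0.00609)²·(0.0642)²) = 424
[A] = 4.04e-4 M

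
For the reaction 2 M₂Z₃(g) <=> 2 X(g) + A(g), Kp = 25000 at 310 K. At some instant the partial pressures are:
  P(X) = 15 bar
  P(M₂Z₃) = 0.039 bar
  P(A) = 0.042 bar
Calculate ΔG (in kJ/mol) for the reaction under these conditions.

Qp = P(X)²·P(A) / P(M₂Z₃)² = (15)²·(0.042) / (0.039)² = 6210
ΔG = RT ln(Qp/Kp) = (8.314 J mol⁻¹ K⁻¹)(310 K) × ln(6210/25000)
   = (2.577 kJ/mol)(-1.393) = -3.59 kJ/mol
ΔG < 0, so the forward reaction is spontaneous (proceeds forward).

ΔG = -3.59 kJ/mol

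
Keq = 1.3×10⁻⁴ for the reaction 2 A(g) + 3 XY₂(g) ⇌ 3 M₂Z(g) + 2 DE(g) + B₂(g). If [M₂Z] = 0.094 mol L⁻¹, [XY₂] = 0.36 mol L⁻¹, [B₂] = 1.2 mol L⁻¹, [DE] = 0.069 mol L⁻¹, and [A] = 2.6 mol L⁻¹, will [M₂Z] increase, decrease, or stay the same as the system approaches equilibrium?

increase

Q = [M₂Z]³·[DE]²·[B₂] / ([A]²·[XY₂]³) = (0.094)³·(0.069)²·(1.2) / ((2.6)²·(0.36)³) = 1.5×10⁻⁵
Q = 1.5×10⁻⁵ < Keq = 1.3×10⁻⁴: net forward reaction.
M₂Z is a product, so it increases.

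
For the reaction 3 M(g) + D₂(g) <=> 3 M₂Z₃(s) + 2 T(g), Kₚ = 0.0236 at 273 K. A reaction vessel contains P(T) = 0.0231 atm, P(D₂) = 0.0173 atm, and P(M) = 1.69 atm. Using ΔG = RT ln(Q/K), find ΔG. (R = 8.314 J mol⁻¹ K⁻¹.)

ΔG = -2.97 kJ/mol

(M₂Z₃ is a pure solid — omitted from Qₚ.)
Qₚ = P(T)² / (P(M)³·P(D₂)) = (0.0231)² / ((1.69)³·(0.0173)) = 0.00639
ΔG = RT ln(Qₚ/Kₚ) = (8.314 J mol⁻¹ K⁻¹)(273 K) × ln(0.00639/0.0236)
   = (2.270 kJ/mol)(-1.307) = -2.97 kJ/mol
ΔG < 0, so the forward reaction is spontaneous (proceeds forward).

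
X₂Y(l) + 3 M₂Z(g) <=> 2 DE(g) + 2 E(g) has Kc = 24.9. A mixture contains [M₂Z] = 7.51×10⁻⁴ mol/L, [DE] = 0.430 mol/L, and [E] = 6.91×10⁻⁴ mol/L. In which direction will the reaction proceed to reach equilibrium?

(X₂Y is a pure liquid — omitted from Qc.)
Qc = [DE]²·[E]² / [M₂Z]³ = (0.430)²·(6.91×10⁻⁴)² / (7.51×10⁻⁴)³ = 208
Qc = 208 > Kc = 24.9, so the reverse reaction proceeds.

in the reverse direction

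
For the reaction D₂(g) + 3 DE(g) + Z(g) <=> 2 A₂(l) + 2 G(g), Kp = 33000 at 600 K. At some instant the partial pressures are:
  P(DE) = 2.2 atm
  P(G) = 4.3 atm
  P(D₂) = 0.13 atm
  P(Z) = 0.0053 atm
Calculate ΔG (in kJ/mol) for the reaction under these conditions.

ΔG = -12.8 kJ/mol

(A₂ is a pure liquid — omitted from Qp.)
Qp = P(G)² / (P(D₂)·P(DE)³·P(Z)) = (4.3)² / ((0.13)·(2.2)³·(0.0053)) = 2520
ΔG = RT ln(Qp/Kp) = (8.314 J mol⁻¹ K⁻¹)(600 K) × ln(2520/33000)
   = (4.988 kJ/mol)(-2.572) = -12.8 kJ/mol
ΔG < 0, so the forward reaction is spontaneous (proceeds forward).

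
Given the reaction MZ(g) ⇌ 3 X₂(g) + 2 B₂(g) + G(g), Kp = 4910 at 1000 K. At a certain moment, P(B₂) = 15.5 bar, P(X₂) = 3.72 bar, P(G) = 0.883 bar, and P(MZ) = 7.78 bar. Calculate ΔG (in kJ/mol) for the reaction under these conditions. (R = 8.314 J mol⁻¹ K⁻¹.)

Qp = P(X₂)³·P(B₂)²·P(G) / P(MZ) = (3.72)³·(15.5)²·(0.883) / (7.78) = 1400
ΔG = RT ln(Qp/Kp) = (8.314 J mol⁻¹ K⁻¹)(1000 K) × ln(1400/4910)
   = (8.314 kJ/mol)(-1.255) = -10.4 kJ/mol
ΔG < 0, so the forward reaction is spontaneous (proceeds forward).

ΔG = -10.4 kJ/mol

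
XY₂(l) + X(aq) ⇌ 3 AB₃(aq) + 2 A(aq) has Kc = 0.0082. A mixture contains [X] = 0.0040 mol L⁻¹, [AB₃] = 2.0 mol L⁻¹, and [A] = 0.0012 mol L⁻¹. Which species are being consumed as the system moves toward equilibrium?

XY₂, X (reactants)

(XY₂ is a pure liquid — omitted from Qc.)
Qc = [AB₃]³·[A]² / [X] = (2.0)³·(0.0012)² / (0.0040) = 0.0029
Qc = 0.0029 < Kc = 0.0082: net forward reaction.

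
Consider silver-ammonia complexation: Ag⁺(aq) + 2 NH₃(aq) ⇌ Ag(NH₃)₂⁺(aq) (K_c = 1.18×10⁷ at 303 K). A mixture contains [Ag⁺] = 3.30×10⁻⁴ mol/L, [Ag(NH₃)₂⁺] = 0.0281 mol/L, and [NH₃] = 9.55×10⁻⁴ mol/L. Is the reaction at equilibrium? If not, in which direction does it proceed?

in the reverse direction

Q_c = [Ag(NH₃)₂⁺] / ([Ag⁺]·[NH₃]²) = (0.0281) / ((3.30×10⁻⁴)·(9.55×10⁻⁴)²) = 9.34×10⁷
Q_c = 9.34×10⁷ > K_c = 1.18×10⁷, so the reverse reaction proceeds.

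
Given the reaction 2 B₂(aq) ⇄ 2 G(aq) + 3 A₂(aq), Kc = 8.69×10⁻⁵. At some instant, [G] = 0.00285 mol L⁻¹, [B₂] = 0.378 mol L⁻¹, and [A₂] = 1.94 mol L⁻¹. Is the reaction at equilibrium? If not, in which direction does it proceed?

Qc = [G]²·[A₂]³ / [B₂]² = (0.00285)²·(1.94)³ / (0.378)² = 4.15×10⁻⁴
Qc = 4.15×10⁻⁴ > Kc = 8.69×10⁻⁵, so the reverse reaction proceeds.

toward reactants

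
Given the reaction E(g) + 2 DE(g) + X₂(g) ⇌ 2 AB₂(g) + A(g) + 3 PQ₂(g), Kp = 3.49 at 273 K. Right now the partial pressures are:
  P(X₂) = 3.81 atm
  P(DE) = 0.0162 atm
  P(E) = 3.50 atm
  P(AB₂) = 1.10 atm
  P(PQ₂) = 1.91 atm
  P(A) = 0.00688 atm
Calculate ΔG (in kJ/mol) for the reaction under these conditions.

ΔG = 3.54 kJ/mol

Qp = P(AB₂)²·P(A)·P(PQ₂)³ / (P(E)·P(DE)²·P(X₂)) = (1.10)²·(0.00688)·(1.91)³ / ((3.50)·(0.0162)²·(3.81)) = 16.6
ΔG = RT ln(Qp/Kp) = (8.314 J mol⁻¹ K⁻¹)(273 K) × ln(16.6/3.49)
   = (2.270 kJ/mol)(1.560) = 3.54 kJ/mol
ΔG > 0, so the forward reaction is non-spontaneous (proceeds in reverse).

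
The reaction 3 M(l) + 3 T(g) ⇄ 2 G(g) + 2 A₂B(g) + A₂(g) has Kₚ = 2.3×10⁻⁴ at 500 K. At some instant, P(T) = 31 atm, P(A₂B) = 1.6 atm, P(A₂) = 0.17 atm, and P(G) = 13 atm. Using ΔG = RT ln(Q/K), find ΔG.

ΔG = 9.87 kJ/mol

(M is a pure liquid — omitted from Qₚ.)
Qₚ = P(G)²·P(A₂B)²·P(A₂) / P(T)³ = (13)²·(1.6)²·(0.17) / (31)³ = 0.00247
ΔG = RT ln(Qₚ/Kₚ) = (8.314 J mol⁻¹ K⁻¹)(500 K) × ln(0.00247/2.3×10⁻⁴)
   = (4.157 kJ/mol)(2.374) = 9.87 kJ/mol
ΔG > 0, so the forward reaction is non-spontaneous (proceeds in reverse).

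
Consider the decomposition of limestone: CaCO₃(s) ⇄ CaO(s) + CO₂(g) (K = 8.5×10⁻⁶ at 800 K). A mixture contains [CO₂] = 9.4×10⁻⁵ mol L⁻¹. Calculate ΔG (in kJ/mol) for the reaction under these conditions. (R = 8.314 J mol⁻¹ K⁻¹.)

(CaCO₃, CaO are pure solids — omitted from Q.)
Q = [CO₂] = 9.40×10⁻⁵
ΔG = RT ln(Q/K) = (8.314 J mol⁻¹ K⁻¹)(800 K) × ln(9.40×10⁻⁵/8.5×10⁻⁶)
   = (6.651 kJ/mol)(2.403) = 16.0 kJ/mol
ΔG > 0, so the forward reaction is non-spontaneous (proceeds in reverse).

ΔG = 16.0 kJ/mol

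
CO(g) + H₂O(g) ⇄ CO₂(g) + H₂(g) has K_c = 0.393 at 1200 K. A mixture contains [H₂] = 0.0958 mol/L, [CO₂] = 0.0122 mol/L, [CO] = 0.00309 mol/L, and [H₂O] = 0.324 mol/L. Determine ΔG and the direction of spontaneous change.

ΔG = 10.9 kJ/mol; the forward reaction is non-spontaneous

Q_c = [CO₂]·[H₂] / ([CO]·[H₂O]) = (0.0122)·(0.0958) / ((0.00309)·(0.324)) = 1.17
ΔG = RT ln(Q_c/K_c) = (8.314 J mol⁻¹ K⁻¹)(1200 K) × ln(1.17/0.393)
   = (9.977 kJ/mol)(1.091) = 10.9 kJ/mol
ΔG > 0, so the forward reaction is non-spontaneous (proceeds in reverse).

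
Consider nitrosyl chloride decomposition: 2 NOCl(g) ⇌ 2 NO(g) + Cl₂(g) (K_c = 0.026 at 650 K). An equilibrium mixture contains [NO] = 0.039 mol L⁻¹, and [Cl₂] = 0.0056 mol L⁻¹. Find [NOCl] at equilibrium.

[NOCl] = 0.018 mol L⁻¹

At equilibrium, K_c = [NO]²·[Cl₂] / [NOCl]² = 0.026.
(0.039)²·(0.0056) / ([NOCl])² = 0.026
[NOCl]² = 3.28×10⁻⁴ ⇒ [NOCl] = 0.018 mol L⁻¹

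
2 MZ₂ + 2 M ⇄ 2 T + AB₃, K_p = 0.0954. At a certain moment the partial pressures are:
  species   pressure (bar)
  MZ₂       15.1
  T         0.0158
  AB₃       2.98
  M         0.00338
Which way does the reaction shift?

to the left

Q_p = P(T)²·P(AB₃) / (P(MZ₂)²·P(M)²) = (0.0158)²·(2.98) / ((15.1)²·(0.00338)²) = 0.286
Q_p = 0.286 > K_p = 0.0954, so the reverse reaction proceeds.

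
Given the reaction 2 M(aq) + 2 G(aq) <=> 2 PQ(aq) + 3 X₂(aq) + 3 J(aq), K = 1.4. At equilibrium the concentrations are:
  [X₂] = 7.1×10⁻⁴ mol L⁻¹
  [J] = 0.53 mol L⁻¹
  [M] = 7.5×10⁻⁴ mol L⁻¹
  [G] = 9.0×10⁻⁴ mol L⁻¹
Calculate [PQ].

At equilibrium, K = [PQ]²·[X₂]³·[J]³ / ([M]²·[G]²) = 1.4.
([PQ])²·(7.1×10⁻⁴)³·(0.53)³ / ((7.5×10⁻⁴)²·(9.0×10⁻⁴)²) = 1.4
[PQ]² = 0.0120 ⇒ [PQ] = 0.11 mol L⁻¹

[PQ] = 0.11 mol L⁻¹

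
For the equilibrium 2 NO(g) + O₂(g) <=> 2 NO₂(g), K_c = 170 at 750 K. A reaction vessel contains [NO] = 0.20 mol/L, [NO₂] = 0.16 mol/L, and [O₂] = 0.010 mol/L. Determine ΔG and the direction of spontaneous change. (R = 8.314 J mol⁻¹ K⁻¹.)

Q_c = [NO₂]² / ([NO]²·[O₂]) = (0.16)² / ((0.20)²·(0.010)) = 64.0
ΔG = RT ln(Q_c/K_c) = (8.314 J mol⁻¹ K⁻¹)(750 K) × ln(64.0/170)
   = (6.236 kJ/mol)(-0.9769) = -6.09 kJ/mol
ΔG < 0, so the forward reaction is spontaneous (proceeds forward).

ΔG = -6.09 kJ/mol; the forward reaction is spontaneous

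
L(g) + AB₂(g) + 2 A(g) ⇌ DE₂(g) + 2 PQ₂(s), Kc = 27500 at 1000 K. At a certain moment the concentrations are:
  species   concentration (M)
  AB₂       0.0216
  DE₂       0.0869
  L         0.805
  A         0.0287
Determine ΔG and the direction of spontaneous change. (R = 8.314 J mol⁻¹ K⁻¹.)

ΔG = -12.6 kJ/mol; the forward reaction is spontaneous

(PQ₂ is a pure solid — omitted from Qc.)
Qc = [DE₂] / ([L]·[AB₂]·[A]²) = (0.0869) / ((0.805)·(0.0216)·(0.0287)²) = 6070
ΔG = RT ln(Qc/Kc) = (8.314 J mol⁻¹ K⁻¹)(1000 K) × ln(6070/27500)
   = (8.314 kJ/mol)(-1.511) = -12.6 kJ/mol
ΔG < 0, so the forward reaction is spontaneous (proceeds forward).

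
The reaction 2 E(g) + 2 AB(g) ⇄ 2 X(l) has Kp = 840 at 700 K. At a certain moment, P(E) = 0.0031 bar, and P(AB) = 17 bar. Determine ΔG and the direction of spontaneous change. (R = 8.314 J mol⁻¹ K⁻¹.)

ΔG = -4.93 kJ/mol; the forward reaction is spontaneous

(X is a pure liquid — omitted from Qp.)
Qp = 1 / (P(E)²·P(AB)²) = 1 / ((0.0031)²·(17)²) = 360
ΔG = RT ln(Qp/Kp) = (8.314 J mol⁻¹ K⁻¹)(700 K) × ln(360/840)
   = (5.820 kJ/mol)(-0.8473) = -4.93 kJ/mol
ΔG < 0, so the forward reaction is spontaneous (proceeds forward).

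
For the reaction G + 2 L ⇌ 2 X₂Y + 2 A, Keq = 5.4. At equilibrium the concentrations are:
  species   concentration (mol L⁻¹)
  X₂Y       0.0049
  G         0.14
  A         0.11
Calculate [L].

[L] = 6.2×10⁻⁴ mol L⁻¹

At equilibrium, Keq = [X₂Y]²·[A]² / ([G]·[L]²) = 5.4.
(0.0049)²·(0.11)² / ((0.14)·([L])²) = 5.4
[L]² = 3.84×10⁻⁷ ⇒ [L] = 6.2×10⁻⁴ mol L⁻¹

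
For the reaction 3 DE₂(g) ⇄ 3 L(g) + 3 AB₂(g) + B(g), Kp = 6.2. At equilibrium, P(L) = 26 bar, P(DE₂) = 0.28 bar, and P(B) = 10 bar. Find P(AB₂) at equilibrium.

At equilibrium, Kp = P(L)³·P(AB₂)³·P(B) / P(DE₂)³ = 6.2.
(26)³·(P(AB₂))³·(10) / (0.28)³ = 6.2
P(AB₂)³ = 7.74×10⁻⁷ ⇒ P(AB₂) = 0.0092 bar

P(AB₂) = 0.0092 bar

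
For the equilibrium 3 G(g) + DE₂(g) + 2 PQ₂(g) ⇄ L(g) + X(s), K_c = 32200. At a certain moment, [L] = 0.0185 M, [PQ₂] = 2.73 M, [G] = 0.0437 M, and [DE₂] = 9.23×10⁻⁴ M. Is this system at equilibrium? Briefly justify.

yes, at equilibrium

(X is a pure solid — omitted from Q_c.)
Q_c = [L] / ([G]³·[DE₂]·[PQ₂]²) = (0.0185) / ((0.0437)³·(9.23×10⁻⁴)·(2.73)²) = 32200
Q_c = 32200 = K_c; the system is at equilibrium.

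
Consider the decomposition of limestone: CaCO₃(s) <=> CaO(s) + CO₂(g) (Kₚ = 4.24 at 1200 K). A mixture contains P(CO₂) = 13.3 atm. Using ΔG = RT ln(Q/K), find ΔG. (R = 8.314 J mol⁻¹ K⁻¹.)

(CaCO₃, CaO are pure solids — omitted from Qₚ.)
Qₚ = P(CO₂) = 13.3
ΔG = RT ln(Qₚ/Kₚ) = (8.314 J mol⁻¹ K⁻¹)(1200 K) × ln(13.3/4.24)
   = (9.977 kJ/mol)(1.143) = 11.4 kJ/mol
ΔG > 0, so the forward reaction is non-spontaneous (proceeds in reverse).

ΔG = 11.4 kJ/mol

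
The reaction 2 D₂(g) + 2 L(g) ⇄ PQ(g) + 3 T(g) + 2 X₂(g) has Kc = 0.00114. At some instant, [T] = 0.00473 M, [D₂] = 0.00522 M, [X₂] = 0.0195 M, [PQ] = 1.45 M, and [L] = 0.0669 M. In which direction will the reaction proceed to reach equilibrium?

forward (toward products)

Qc = [PQ]·[T]³·[X₂]² / ([D₂]²·[L]²) = (1.45)·(0.00473)³·(0.0195)² / ((0.00522)²·(0.0669)²) = 4.78×10⁻⁴
Qc = 4.78×10⁻⁴ < Kc = 0.00114, so the forward reaction proceeds.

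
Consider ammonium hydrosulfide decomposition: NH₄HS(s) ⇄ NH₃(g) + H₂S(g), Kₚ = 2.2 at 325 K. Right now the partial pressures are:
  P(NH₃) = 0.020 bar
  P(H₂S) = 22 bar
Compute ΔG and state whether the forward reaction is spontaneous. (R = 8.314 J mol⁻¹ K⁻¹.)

(NH₄HS is a pure solid — omitted from Qₚ.)
Qₚ = P(NH₃)·P(H₂S) = (0.020)·(22) = 0.440
ΔG = RT ln(Qₚ/Kₚ) = (8.314 J mol⁻¹ K⁻¹)(325 K) × ln(0.440/2.2)
   = (2.702 kJ/mol)(-1.609) = -4.35 kJ/mol
ΔG < 0, so the forward reaction is spontaneous (proceeds forward).

ΔG = -4.35 kJ/mol; the forward reaction is spontaneous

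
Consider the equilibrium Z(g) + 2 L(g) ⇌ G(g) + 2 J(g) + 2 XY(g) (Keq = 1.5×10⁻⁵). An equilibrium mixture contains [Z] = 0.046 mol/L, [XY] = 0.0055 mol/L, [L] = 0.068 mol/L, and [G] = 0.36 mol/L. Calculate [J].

[J] = 0.017 mol/L

At equilibrium, Keq = [G]·[J]²·[XY]² / ([Z]·[L]²) = 1.5×10⁻⁵.
(0.36)·([J])²·(0.0055)² / ((0.046)·(0.068)²) = 1.5×10⁻⁵
[J]² = 2.93×10⁻⁴ ⇒ [J] = 0.017 mol/L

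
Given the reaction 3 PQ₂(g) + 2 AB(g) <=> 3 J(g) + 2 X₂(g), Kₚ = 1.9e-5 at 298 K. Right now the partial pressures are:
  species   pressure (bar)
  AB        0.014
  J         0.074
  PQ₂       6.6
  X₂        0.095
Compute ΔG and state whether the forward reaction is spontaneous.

Qₚ = P(J)³·P(X₂)² / (P(PQ₂)³·P(AB)²) = (0.074)³·(0.095)² / ((6.6)³·(0.014)²) = 6.49e-5
ΔG = RT ln(Qₚ/Kₚ) = (8.314 J mol⁻¹ K⁻¹)(298 K) × ln(6.49e-5/1.9e-5)
   = (2.478 kJ/mol)(1.228) = 3.04 kJ/mol
ΔG > 0, so the forward reaction is non-spontaneous (proceeds in reverse).

ΔG = 3.04 kJ/mol; the forward reaction is non-spontaneous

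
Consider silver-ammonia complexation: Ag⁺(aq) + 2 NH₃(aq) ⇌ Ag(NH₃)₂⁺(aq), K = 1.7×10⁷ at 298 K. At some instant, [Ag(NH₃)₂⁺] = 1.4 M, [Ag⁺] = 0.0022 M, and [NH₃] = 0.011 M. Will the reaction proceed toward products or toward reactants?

Q = [Ag(NH₃)₂⁺] / ([Ag⁺]·[NH₃]²) = (1.4) / ((0.0022)·(0.011)²) = 5.3×10⁶
Q = 5.3×10⁶ < K = 1.7×10⁷, so the forward reaction proceeds.

toward products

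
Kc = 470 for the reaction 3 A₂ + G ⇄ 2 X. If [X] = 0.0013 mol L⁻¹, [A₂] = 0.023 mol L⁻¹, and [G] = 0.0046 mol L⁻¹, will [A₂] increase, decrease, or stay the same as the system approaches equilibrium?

Qc = [X]² / ([A₂]³·[G]) = (0.0013)² / ((0.023)³·(0.0046)) = 30
Qc = 30 < Kc = 470: net forward reaction.
A₂ is a reactant, so it decreases.

decrease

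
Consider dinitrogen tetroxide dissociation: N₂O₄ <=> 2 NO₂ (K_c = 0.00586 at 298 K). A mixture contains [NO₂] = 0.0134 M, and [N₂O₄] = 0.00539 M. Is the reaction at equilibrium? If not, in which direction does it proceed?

Q_c = [NO₂]² / [N₂O₄] = (0.0134)² / (0.00539) = 0.0333
Q_c = 0.0333 > K_c = 0.00586, so the reverse reaction proceeds.

in the reverse direction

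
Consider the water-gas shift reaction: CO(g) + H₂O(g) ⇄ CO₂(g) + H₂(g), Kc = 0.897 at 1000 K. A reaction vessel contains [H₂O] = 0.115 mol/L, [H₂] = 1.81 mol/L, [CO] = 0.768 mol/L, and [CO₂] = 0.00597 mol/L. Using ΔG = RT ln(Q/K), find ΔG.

Qc = [CO₂]·[H₂] / ([CO]·[H₂O]) = (0.00597)·(1.81) / ((0.768)·(0.115)) = 0.122
ΔG = RT ln(Qc/Kc) = (8.314 J mol⁻¹ K⁻¹)(1000 K) × ln(0.122/0.897)
   = (8.314 kJ/mol)(-1.995) = -16.6 kJ/mol
ΔG < 0, so the forward reaction is spontaneous (proceeds forward).

ΔG = -16.6 kJ/mol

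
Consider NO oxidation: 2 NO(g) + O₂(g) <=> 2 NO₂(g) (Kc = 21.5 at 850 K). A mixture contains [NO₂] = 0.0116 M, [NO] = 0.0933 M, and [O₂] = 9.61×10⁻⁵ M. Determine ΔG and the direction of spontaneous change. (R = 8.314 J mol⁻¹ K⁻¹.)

ΔG = 14.2 kJ/mol; the forward reaction is non-spontaneous

Qc = [NO₂]² / ([NO]²·[O₂]) = (0.0116)² / ((0.0933)²·(9.61×10⁻⁵)) = 161
ΔG = RT ln(Qc/Kc) = (8.314 J mol⁻¹ K⁻¹)(850 K) × ln(161/21.5)
   = (7.067 kJ/mol)(2.013) = 14.2 kJ/mol
ΔG > 0, so the forward reaction is non-spontaneous (proceeds in reverse).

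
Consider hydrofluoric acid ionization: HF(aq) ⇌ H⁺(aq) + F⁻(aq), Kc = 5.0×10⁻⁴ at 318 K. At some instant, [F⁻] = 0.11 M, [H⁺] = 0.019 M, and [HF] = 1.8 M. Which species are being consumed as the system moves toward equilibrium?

Qc = [H⁺]·[F⁻] / [HF] = (0.019)·(0.11) / (1.8) = 0.0012
Qc = 0.0012 > Kc = 5.0×10⁻⁴: net reverse reaction.

H⁺, F⁻ (products)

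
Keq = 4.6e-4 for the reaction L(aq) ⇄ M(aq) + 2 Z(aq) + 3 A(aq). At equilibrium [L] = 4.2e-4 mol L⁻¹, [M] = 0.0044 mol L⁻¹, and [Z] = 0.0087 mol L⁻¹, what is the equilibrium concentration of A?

[A] = 0.83 mol L⁻¹

At equilibrium, Keq = [M]·[Z]²·[A]³ / [L] = 4.6e-4.
(0.0044)·(0.0087)²·([A])³ / (4.2e-4) = 4.6e-4
[A]³ = 0.580 ⇒ [A] = 0.83 mol L⁻¹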